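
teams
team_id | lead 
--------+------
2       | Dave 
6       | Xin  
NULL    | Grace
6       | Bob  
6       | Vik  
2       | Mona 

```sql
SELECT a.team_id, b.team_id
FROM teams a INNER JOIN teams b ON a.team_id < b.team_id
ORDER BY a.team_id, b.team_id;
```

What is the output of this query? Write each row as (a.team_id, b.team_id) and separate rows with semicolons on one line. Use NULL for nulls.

(2, 6); (2, 6); (2, 6); (2, 6); (2, 6); (2, 6)

INNER JOIN keeps only pairs where the ON condition holds.
Matching on a.team_id < b.team_id. A NULL in a compared column never satisfies the condition.
- a (team_id=2) pairs with 3 row(s) of b.
- a (team_id=6) has no partner → excluded.
- a (team_id=NULL) has no partner → excluded.
- a (team_id=6) has no partner → excluded.
- a (team_id=6) has no partner → excluded.
- a (team_id=2) pairs with 3 row(s) of b.
After projecting and ordering:
a.team_id | b.team_id
2 | 6
2 | 6
2 | 6
2 | 6
2 | 6
2 | 6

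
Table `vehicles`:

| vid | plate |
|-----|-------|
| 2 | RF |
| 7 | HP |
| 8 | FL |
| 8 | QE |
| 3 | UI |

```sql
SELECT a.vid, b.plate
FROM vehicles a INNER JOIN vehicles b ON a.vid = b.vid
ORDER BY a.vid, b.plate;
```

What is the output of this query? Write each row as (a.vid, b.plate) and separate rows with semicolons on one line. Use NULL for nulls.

INNER JOIN keeps only pairs where the ON condition holds.
Matching on a.vid = b.vid.
- a (vid=2) pairs with 1 row(s) of b.
- a (vid=7) pairs with 1 row(s) of b.
- a (vid=8) pairs with 2 row(s) of b.
- a (vid=8) pairs with 2 row(s) of b.
- a (vid=3) pairs with 1 row(s) of b.
After projecting and ordering:
a.vid | b.plate
2 | RF
3 | UI
7 | HP
8 | FL
8 | FL
8 | QE
8 | QE

(2, RF); (3, UI); (7, HP); (8, FL); (8, FL); (8, QE); (8, QE)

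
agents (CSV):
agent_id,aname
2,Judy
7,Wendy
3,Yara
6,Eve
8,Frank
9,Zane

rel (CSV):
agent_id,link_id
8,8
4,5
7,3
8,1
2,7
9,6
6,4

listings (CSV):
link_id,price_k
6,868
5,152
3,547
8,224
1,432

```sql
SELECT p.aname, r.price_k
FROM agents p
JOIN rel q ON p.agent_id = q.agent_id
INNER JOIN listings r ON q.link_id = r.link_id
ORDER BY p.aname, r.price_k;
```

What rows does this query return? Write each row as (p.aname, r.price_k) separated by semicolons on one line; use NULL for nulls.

(Frank, 224); (Frank, 432); (Wendy, 547); (Zane, 868)

Evaluate left to right. First `agents p INNER JOIN rel q` on agent_id: 6 row(s).
Then INNER JOIN `listings r` on link_id: keep only rows whose q.link_id appears in r.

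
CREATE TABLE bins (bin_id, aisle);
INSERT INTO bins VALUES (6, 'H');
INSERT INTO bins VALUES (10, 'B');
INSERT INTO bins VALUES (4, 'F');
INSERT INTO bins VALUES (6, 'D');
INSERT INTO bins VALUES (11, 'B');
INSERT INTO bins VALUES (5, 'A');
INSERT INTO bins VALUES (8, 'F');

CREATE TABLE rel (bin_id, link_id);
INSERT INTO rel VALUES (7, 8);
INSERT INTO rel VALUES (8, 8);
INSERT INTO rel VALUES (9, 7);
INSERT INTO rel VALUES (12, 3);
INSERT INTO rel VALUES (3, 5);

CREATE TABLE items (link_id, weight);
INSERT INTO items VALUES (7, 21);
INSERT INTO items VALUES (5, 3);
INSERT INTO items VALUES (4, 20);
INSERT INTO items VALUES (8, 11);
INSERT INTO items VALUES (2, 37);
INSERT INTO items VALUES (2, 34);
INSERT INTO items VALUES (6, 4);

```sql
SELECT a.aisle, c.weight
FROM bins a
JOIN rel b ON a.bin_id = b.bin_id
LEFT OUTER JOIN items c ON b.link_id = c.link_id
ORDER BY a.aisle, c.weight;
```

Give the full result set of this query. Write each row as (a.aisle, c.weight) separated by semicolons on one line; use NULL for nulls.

(F, 11)

Step 1 — a INNER JOIN b on bin_id → 1 row(s).
Then LEFT JOIN `items c` on link_id: each of those 1 rows is kept; rows whose b.link_id has no match in c get NULL for c's columns.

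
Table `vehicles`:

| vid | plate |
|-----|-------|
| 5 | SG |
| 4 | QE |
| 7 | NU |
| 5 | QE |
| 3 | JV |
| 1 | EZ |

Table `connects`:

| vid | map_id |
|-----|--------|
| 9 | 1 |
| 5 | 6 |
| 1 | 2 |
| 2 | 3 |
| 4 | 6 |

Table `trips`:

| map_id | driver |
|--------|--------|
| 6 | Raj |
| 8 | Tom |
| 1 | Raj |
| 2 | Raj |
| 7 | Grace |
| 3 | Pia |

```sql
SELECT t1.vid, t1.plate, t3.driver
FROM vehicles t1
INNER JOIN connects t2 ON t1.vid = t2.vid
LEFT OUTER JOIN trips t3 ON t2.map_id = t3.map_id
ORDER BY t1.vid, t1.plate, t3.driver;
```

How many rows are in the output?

Joins associate left-to-right: vehicles INNER JOIN connects on vid gives 4 intermediate row(s).
Then LEFT JOIN `trips t3` on map_id: each of those 4 rows is kept; rows whose t2.map_id has no match in t3 get NULL for t3's columns.
Result: 4 row(s).

4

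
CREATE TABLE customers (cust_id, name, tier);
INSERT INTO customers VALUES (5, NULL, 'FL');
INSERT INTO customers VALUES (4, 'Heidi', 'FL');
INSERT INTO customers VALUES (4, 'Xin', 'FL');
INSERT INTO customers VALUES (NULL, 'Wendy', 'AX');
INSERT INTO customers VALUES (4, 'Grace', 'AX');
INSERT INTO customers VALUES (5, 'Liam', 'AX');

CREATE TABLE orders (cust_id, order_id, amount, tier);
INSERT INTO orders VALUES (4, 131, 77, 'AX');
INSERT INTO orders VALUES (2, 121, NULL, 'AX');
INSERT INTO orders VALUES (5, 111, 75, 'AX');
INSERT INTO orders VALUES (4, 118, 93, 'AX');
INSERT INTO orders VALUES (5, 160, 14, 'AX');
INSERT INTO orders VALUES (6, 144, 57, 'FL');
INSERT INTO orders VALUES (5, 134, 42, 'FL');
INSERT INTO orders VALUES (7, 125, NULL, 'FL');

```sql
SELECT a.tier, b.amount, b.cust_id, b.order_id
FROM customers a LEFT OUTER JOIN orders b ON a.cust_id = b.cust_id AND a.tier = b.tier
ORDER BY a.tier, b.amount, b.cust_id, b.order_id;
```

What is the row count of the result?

LEFT JOIN keeps every row from `customers`; unmatched rows get NULL for `orders`'s columns.
Matching on a.cust_id = b.cust_id AND a.tier = b.tier. A NULL in a compared column never satisfies the condition.
- a[0] cust_id=5, tier=FL → 1 match(es) in b → 1 row(s).
- a[1] cust_id=4, tier=FL → no match; kept with NULLs on the b side.
- a[2] cust_id=4, tier=FL → no match; kept with NULLs on the b side.
- a[3] cust_id=NULL, tier=AX → no match; kept with NULLs on the b side.
- a[4] cust_id=4, tier=AX → 2 match(es) in b → 2 row(s).
- a[5] cust_id=5, tier=AX → 2 match(es) in b → 2 row(s).
Total: 5 matched + 3 padded = 8 rows.

8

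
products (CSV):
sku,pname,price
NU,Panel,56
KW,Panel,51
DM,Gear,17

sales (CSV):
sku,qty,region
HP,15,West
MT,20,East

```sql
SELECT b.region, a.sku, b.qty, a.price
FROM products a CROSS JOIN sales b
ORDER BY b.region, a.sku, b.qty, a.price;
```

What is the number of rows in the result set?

CROSS JOIN pairs every row of `products` with every row of `sales`: 3 × 2 = 6 rows.

6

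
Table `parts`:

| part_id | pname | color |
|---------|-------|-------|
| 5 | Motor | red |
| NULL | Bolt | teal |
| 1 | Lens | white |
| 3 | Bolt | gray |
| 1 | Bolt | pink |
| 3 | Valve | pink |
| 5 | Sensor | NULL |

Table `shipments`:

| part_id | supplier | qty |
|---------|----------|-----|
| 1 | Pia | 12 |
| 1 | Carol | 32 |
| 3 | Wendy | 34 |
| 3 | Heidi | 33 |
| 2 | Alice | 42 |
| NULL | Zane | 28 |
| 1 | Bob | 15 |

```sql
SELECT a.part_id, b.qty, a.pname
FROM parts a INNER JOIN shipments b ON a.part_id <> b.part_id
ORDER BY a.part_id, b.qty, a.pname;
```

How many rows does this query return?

INNER JOIN keeps only pairs where the ON condition holds.
Matching on a.part_id <> b.part_id. A NULL in a compared column never satisfies the condition.
- part_id=5: 6 matching b row(s), so 6 row(s) emitted.
- part_id=NULL: no matching b row, dropped.
- part_id=1: 3 matching b row(s), so 3 row(s) emitted.
- part_id=3: 4 matching b row(s), so 4 row(s) emitted.
- part_id=1: 3 matching b row(s), so 3 row(s) emitted.
- part_id=3: 4 matching b row(s), so 4 row(s) emitted.
- part_id=5: 6 matching b row(s), so 6 row(s) emitted.
Total: 26 rows.

26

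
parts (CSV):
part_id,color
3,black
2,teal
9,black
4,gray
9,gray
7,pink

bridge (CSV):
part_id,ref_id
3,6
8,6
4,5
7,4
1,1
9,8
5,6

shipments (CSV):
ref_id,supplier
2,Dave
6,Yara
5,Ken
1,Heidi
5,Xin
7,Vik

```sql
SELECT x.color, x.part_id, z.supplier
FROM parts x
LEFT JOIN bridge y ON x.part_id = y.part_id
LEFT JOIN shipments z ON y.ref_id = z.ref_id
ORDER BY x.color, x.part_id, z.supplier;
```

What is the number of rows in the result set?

7

Joins associate left-to-right: parts LEFT JOIN bridge on part_id gives 6 intermediate row(s).
Then LEFT JOIN `shipments z` on ref_id: each of those 6 rows is kept; rows whose y.ref_id has no match in z get NULL for z's columns.
Result: 7 row(s).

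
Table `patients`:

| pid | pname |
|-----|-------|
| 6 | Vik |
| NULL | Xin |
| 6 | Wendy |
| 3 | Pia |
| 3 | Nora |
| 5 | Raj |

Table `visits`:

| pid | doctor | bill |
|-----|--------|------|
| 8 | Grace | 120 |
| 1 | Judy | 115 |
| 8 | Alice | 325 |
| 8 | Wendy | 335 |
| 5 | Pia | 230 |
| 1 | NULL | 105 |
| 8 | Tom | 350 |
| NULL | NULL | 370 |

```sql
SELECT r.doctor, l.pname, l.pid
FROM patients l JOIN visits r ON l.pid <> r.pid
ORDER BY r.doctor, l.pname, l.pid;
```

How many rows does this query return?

34

INNER JOIN keeps only pairs where the ON condition holds.
Matching on l.pid <> r.pid. A NULL in a compared column never satisfies the condition.
Matched pairs: 34.
Total: 34 rows.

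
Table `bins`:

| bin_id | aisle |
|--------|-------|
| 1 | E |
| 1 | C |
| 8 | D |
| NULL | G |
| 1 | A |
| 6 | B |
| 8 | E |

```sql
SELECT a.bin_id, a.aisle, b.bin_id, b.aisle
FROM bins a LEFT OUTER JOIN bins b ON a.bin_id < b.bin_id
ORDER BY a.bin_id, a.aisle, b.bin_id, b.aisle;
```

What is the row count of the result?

14

LEFT JOIN keeps every row from `bins a`; unmatched rows get NULL for `bins b`'s columns.
Matching on a.bin_id < b.bin_id. A NULL in a compared column never satisfies the condition.
- a (bin_id=1) pairs with 3 row(s) of b.
- a (bin_id=1) pairs with 3 row(s) of b.
- a (bin_id=8) has no partner → padded with NULL.
- a (bin_id=NULL) has no partner → padded with NULL.
- a (bin_id=1) pairs with 3 row(s) of b.
- a (bin_id=6) pairs with 2 row(s) of b.
- a (bin_id=8) has no partner → padded with NULL.
Total: 11 matched + 3 padded = 14 rows.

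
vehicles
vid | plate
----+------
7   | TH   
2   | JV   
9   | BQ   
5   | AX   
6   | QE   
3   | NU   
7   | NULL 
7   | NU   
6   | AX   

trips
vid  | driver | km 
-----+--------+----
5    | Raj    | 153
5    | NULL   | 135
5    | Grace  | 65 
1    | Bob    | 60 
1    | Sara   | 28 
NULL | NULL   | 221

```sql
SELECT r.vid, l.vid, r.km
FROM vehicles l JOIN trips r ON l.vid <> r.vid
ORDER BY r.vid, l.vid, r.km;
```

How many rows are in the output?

INNER JOIN keeps only pairs where the ON condition holds.
Matching on l.vid <> r.vid. A NULL in a compared column never satisfies the condition.
- vid=7: 5 matching r row(s), so 5 row(s) emitted.
- vid=2: 5 matching r row(s), so 5 row(s) emitted.
- vid=9: 5 matching r row(s), so 5 row(s) emitted.
- vid=5: 2 matching r row(s), so 2 row(s) emitted.
- vid=6: 5 matching r row(s), so 5 row(s) emitted.
- vid=3: 5 matching r row(s), so 5 row(s) emitted.
- vid=7: 5 matching r row(s), so 5 row(s) emitted.
- vid=7: 5 matching r row(s), so 5 row(s) emitted.
- vid=6: 5 matching r row(s), so 5 row(s) emitted.
Total: 42 rows.

42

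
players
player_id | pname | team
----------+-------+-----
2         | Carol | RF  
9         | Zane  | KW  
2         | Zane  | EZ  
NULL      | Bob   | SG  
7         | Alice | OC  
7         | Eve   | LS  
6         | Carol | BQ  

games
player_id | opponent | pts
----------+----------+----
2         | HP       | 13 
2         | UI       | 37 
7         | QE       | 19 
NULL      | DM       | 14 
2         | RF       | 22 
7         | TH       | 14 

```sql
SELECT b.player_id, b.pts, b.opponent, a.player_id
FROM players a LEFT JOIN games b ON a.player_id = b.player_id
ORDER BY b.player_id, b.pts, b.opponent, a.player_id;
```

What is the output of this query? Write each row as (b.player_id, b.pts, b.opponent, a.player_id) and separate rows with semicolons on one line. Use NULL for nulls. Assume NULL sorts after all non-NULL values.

(2, 13, HP, 2); (2, 13, HP, 2); (2, 22, RF, 2); (2, 22, RF, 2); (2, 37, UI, 2); (2, 37, UI, 2); (7, 14, TH, 7); (7, 14, TH, 7); (7, 19, QE, 7); (7, 19, QE, 7); (NULL, NULL, NULL, 6); (NULL, NULL, NULL, 9); (NULL, NULL, NULL, NULL)

LEFT JOIN keeps every row from `players`; unmatched rows get NULL for `games`'s columns.
Matching on a.player_id = b.player_id. A NULL in a compared column never satisfies the condition.
- a[0] player_id=2 → 3 match(es) in b → 3 row(s).
- a[1] player_id=9 → no match; kept with NULLs on the b side.
- a[2] player_id=2 → 3 match(es) in b → 3 row(s).
- a[3] player_id=NULL → no match; kept with NULLs on the b side.
- a[4] player_id=7 → 2 match(es) in b → 2 row(s).
- a[5] player_id=7 → 2 match(es) in b → 2 row(s).
- a[6] player_id=6 → no match; kept with NULLs on the b side.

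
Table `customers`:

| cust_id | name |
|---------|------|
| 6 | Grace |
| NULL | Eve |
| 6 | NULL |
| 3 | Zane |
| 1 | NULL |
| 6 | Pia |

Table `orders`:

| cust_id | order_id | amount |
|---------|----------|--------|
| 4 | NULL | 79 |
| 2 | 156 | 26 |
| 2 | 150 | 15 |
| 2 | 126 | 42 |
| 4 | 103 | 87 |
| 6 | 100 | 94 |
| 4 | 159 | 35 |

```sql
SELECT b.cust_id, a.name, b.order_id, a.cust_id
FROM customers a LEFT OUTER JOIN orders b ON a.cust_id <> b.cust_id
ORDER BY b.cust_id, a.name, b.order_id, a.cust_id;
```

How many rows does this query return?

33

LEFT JOIN keeps every row from `customers`; unmatched rows get NULL for `orders`'s columns.
Matching on a.cust_id <> b.cust_id. A NULL in a compared column never satisfies the condition.
- a row (cust_id=6): matches 6 b row(s) → 6 output row(s).
- a row (cust_id=NULL): no match → kept, b columns NULL.
- a row (cust_id=6): matches 6 b row(s) → 6 output row(s).
- a row (cust_id=3): matches 7 b row(s) → 7 output row(s).
- a row (cust_id=1): matches 7 b row(s) → 7 output row(s).
- a row (cust_id=6): matches 6 b row(s) → 6 output row(s).
Total: 32 matched + 1 padded = 33 rows.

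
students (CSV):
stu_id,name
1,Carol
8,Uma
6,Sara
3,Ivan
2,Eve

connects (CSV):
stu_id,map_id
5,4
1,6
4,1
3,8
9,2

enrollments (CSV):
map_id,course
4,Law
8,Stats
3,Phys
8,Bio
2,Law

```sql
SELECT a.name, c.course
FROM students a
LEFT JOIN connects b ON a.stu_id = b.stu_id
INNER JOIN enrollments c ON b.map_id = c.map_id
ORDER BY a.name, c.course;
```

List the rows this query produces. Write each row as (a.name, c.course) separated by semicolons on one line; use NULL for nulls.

(Ivan, Bio); (Ivan, Stats)

Joins associate left-to-right: students LEFT JOIN connects on stu_id gives 5 intermediate row(s).
Then INNER JOIN `enrollments c` on map_id: keep only rows whose b.map_id appears in c.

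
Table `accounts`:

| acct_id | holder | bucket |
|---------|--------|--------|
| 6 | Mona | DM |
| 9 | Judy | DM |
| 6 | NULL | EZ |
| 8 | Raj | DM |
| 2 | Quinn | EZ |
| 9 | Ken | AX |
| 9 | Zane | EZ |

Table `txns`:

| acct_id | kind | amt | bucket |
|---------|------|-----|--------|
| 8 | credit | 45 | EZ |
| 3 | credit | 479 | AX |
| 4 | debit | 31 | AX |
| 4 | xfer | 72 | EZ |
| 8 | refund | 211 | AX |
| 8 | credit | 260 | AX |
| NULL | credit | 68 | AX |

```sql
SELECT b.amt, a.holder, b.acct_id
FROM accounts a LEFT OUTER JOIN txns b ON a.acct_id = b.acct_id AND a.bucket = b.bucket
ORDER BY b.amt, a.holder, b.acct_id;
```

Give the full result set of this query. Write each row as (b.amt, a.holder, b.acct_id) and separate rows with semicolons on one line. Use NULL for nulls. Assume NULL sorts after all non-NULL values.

(NULL, Judy, NULL); (NULL, Ken, NULL); (NULL, Mona, NULL); (NULL, Quinn, NULL); (NULL, Raj, NULL); (NULL, Zane, NULL); (NULL, NULL, NULL)

LEFT JOIN keeps every row from `accounts`; unmatched rows get NULL for `txns`'s columns.
Matching on a.acct_id = b.acct_id AND a.bucket = b.bucket. A NULL in a compared column never satisfies the condition.
- a row (acct_id=6, bucket=DM): no match → kept, b columns NULL.
- a row (acct_id=9, bucket=DM): no match → kept, b columns NULL.
- a row (acct_id=6, bucket=EZ): no match → kept, b columns NULL.
- a row (acct_id=8, bucket=DM): no match → kept, b columns NULL.
- a row (acct_id=2, bucket=EZ): no match → kept, b columns NULL.
- a row (acct_id=9, bucket=AX): no match → kept, b columns NULL.
- a row (acct_id=9, bucket=EZ): no match → kept, b columns NULL.
After projecting and ordering:
b.amt | a.holder | b.acct_id
NULL | Judy | NULL
NULL | Ken | NULL
NULL | Mona | NULL
NULL | Quinn | NULL
NULL | Raj | NULL
NULL | Zane | NULL
NULL | NULL | NULL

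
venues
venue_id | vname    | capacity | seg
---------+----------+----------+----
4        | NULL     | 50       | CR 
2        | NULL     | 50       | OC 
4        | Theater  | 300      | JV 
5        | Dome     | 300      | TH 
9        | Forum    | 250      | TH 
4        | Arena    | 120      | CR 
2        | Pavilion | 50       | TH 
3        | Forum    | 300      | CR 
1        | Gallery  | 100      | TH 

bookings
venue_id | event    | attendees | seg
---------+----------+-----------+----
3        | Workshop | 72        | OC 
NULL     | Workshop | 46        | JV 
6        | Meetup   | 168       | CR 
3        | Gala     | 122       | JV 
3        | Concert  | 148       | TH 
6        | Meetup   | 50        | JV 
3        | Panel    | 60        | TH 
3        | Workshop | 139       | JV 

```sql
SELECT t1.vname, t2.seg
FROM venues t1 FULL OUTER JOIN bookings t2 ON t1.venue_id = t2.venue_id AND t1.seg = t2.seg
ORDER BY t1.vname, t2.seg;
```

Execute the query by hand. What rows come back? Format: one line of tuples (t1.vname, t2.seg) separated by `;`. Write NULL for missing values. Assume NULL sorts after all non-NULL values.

FULL OUTER JOIN keeps every row from both sides; unmatched rows get NULL for the other side's columns.
Matching on t1.venue_id = t2.venue_id AND t1.seg = t2.seg. A NULL in a compared column never satisfies the condition.
Matched pairs: 0; unmatched t1 rows kept: 9; unmatched t2 rows kept: 8.

(Arena, NULL); (Dome, NULL); (Forum, NULL); (Forum, NULL); (Gallery, NULL); (Pavilion, NULL); (Theater, NULL); (NULL, CR); (NULL, JV); (NULL, JV); (NULL, JV); (NULL, JV); (NULL, OC); (NULL, TH); (NULL, TH); (NULL, NULL); (NULL, NULL)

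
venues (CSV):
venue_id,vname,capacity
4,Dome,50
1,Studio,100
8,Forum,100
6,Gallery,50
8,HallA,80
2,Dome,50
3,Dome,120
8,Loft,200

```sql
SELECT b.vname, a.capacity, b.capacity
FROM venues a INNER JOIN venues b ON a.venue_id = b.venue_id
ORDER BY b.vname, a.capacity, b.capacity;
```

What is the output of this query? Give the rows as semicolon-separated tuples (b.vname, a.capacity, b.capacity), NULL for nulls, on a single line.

(Dome, 50, 50); (Dome, 50, 50); (Dome, 120, 120); (Forum, 80, 100); (Forum, 100, 100); (Forum, 200, 100); (Gallery, 50, 50); (HallA, 80, 80); (HallA, 100, 80); (HallA, 200, 80); (Loft, 80, 200); (Loft, 100, 200); (Loft, 200, 200); (Studio, 100, 100)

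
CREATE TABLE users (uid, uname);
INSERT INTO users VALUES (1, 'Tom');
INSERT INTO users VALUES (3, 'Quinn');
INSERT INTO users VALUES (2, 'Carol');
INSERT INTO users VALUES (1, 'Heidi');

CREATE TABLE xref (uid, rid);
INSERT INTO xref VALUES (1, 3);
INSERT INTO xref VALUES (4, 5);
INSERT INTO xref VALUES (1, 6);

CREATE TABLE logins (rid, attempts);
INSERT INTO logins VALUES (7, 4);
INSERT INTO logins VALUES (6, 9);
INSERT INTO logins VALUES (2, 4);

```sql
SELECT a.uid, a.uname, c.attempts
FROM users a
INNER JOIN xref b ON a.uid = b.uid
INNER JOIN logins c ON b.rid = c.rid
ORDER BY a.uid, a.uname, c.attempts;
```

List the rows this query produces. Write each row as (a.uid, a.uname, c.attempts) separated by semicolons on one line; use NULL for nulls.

(1, Heidi, 9); (1, Tom, 9)

Step 1 — a INNER JOIN b on uid → 4 row(s).
Then INNER JOIN `logins c` on rid: keep only rows whose b.rid appears in c.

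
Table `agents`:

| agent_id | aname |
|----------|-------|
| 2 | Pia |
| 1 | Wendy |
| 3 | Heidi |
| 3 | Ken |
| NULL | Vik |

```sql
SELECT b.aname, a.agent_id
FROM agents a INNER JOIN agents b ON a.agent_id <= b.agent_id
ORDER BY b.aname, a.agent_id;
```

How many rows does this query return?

11

INNER JOIN keeps only pairs where the ON condition holds.
Matching on a.agent_id <= b.agent_id. A NULL in a compared column never satisfies the condition.
Matched pairs: 11.
Total: 11 rows.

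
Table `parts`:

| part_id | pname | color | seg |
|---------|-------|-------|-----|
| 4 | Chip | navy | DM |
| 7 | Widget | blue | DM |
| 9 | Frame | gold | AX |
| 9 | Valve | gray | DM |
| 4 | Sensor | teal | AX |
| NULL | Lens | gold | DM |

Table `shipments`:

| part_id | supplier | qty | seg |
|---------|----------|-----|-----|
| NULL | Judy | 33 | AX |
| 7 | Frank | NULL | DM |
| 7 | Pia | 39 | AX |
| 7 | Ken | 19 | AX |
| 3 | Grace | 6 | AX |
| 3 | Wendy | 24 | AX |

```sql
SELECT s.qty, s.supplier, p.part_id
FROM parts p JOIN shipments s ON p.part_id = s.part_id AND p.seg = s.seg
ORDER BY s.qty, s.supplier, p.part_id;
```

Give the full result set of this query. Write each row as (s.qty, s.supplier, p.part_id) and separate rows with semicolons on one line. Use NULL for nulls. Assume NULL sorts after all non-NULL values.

INNER JOIN keeps only pairs where the ON condition holds.
Matching on p.part_id = s.part_id AND p.seg = s.seg. A NULL in a compared column never satisfies the condition.
- p[0] part_id=4, seg=DM → no match; dropped.
- p[1] part_id=7, seg=DM → 1 match(es) in s → 1 row(s).
- p[2] part_id=9, seg=AX → no match; dropped.
- p[3] part_id=9, seg=DM → no match; dropped.
- p[4] part_id=4, seg=AX → no match; dropped.
- p[5] part_id=NULL, seg=DM → no match; dropped.
After projecting and ordering:
s.qty | s.supplier | p.part_id
NULL | Frank | 7

(NULL, Frank, 7)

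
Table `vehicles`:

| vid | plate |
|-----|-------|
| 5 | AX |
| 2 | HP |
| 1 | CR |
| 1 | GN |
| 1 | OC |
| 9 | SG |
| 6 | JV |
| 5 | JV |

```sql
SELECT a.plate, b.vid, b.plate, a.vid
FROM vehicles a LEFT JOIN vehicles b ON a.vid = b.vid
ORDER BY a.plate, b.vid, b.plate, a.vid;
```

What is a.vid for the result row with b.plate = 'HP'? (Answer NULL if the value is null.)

2

LEFT JOIN keeps every row from `vehicles a`; unmatched rows get NULL for `vehicles b`'s columns.
Matching on a.vid = b.vid.
- a row (vid=5): matches 2 b row(s) → 2 output row(s).
- a row (vid=2): matches 1 b row(s) → 1 output row(s).
- a row (vid=1): matches 3 b row(s) → 3 output row(s).
- a row (vid=1): matches 3 b row(s) → 3 output row(s).
- a row (vid=1): matches 3 b row(s) → 3 output row(s).
- a row (vid=9): matches 1 b row(s) → 1 output row(s).
- a row (vid=6): matches 1 b row(s) → 1 output row(s).
- a row (vid=5): matches 2 b row(s) → 2 output row(s).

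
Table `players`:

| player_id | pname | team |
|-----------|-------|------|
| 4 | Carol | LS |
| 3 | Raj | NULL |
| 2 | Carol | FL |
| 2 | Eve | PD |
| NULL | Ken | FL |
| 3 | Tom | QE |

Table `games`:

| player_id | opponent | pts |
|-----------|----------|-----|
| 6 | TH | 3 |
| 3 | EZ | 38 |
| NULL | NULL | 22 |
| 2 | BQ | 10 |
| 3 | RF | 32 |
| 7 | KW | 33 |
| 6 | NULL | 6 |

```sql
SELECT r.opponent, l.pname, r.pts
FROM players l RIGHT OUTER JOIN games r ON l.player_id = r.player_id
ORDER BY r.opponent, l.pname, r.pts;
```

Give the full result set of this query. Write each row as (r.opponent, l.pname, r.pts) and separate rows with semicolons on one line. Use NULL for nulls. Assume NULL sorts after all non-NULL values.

(BQ, Carol, 10); (BQ, Eve, 10); (EZ, Raj, 38); (EZ, Tom, 38); (KW, NULL, 33); (RF, Raj, 32); (RF, Tom, 32); (TH, NULL, 3); (NULL, NULL, 6); (NULL, NULL, 22)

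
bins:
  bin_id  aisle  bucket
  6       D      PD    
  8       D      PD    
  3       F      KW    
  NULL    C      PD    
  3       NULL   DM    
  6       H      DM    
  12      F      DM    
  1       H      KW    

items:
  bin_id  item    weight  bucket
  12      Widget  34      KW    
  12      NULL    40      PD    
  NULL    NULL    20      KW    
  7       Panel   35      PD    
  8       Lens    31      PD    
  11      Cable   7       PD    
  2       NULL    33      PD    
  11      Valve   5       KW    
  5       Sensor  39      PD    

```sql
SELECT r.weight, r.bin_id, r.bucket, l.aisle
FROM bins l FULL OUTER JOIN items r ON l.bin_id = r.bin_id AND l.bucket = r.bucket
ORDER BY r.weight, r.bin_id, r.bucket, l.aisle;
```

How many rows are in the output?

FULL OUTER JOIN keeps every row from both sides; unmatched rows get NULL for the other side's columns.
Matching on l.bin_id = r.bin_id AND l.bucket = r.bucket. A NULL in a compared column never satisfies the condition.
- l row (bin_id=6, bucket=PD): no match → kept, r columns NULL.
- l row (bin_id=8, bucket=PD): matches 1 r row(s) → 1 output row(s).
- l row (bin_id=3, bucket=KW): no match → kept, r columns NULL.
- l row (bin_id=NULL, bucket=PD): no match → kept, r columns NULL.
- l row (bin_id=3, bucket=DM): no match → kept, r columns NULL.
- l row (bin_id=6, bucket=DM): no match → kept, r columns NULL.
- l row (bin_id=12, bucket=DM): no match → kept, r columns NULL.
- l row (bin_id=1, bucket=KW): no match → kept, r columns NULL.
- plus 8 unmatched r row(s), each kept with NULL l columns.
Total: 1 matched + 15 padded = 16 rows.

16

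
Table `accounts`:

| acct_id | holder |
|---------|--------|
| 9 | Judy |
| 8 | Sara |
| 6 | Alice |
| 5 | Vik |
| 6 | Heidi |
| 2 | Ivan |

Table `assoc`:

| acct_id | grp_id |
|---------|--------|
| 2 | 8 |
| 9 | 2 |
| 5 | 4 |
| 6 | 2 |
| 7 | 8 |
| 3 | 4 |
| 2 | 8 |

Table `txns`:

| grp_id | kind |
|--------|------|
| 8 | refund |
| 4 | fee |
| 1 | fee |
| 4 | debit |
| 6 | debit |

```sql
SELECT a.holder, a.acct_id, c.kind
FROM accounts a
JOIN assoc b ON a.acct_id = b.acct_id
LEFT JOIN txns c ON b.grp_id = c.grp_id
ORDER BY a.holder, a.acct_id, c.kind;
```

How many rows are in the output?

Joins associate left-to-right: accounts INNER JOIN assoc on acct_id gives 6 intermediate row(s).
Then LEFT JOIN `txns c` on grp_id: each of those 6 rows is kept; rows whose b.grp_id has no match in c get NULL for c's columns.
Result: 7 row(s).

7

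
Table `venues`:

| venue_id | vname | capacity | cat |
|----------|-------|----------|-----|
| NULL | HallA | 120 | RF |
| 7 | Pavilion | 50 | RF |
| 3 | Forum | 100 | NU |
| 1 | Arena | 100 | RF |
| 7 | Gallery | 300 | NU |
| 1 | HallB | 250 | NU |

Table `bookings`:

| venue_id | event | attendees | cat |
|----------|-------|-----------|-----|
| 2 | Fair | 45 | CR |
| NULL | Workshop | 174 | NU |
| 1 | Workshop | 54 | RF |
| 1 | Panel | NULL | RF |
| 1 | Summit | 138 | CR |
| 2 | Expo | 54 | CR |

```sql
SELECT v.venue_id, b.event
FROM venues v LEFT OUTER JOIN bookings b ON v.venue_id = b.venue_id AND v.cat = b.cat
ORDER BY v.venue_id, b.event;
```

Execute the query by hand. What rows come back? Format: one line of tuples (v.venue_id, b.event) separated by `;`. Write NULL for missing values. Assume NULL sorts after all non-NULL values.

(1, Panel); (1, Workshop); (1, NULL); (3, NULL); (7, NULL); (7, NULL); (NULL, NULL)

LEFT JOIN keeps every row from `venues`; unmatched rows get NULL for `bookings`'s columns.
Matching on v.venue_id = b.venue_id AND v.cat = b.cat. A NULL in a compared column never satisfies the condition.
Matched pairs: 2; unmatched v rows kept: 5.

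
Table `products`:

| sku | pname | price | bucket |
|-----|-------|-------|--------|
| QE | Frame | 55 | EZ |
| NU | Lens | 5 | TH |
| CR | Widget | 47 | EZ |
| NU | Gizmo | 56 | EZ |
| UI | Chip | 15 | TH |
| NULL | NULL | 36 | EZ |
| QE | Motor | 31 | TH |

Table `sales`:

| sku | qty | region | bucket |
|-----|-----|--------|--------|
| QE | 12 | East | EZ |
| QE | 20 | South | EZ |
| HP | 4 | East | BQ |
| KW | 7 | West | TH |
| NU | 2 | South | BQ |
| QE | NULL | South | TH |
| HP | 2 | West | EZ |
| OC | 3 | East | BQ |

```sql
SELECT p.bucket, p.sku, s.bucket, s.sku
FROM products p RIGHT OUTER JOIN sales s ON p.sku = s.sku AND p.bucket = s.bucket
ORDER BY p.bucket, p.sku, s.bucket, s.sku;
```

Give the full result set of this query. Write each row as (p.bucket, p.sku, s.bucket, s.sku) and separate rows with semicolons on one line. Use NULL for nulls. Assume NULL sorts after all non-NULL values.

(EZ, QE, EZ, QE); (EZ, QE, EZ, QE); (TH, QE, TH, QE); (NULL, NULL, BQ, HP); (NULL, NULL, BQ, NU); (NULL, NULL, BQ, OC); (NULL, NULL, EZ, HP); (NULL, NULL, TH, KW)

RIGHT JOIN keeps every row from `sales`; unmatched rows get NULL for `products`'s columns.
Matching on p.sku = s.sku AND p.bucket = s.bucket. A NULL in a compared column never satisfies the condition.
- p[0] sku=QE, bucket=EZ → 2 match(es) in s → 2 row(s).
- p[1] sku=NU, bucket=TH → no match.
- p[2] sku=CR, bucket=EZ → no match.
- p[3] sku=NU, bucket=EZ → no match.
- p[4] sku=UI, bucket=TH → no match.
- p[5] sku=NULL, bucket=EZ → no match.
- p[6] sku=QE, bucket=TH → 1 match(es) in s → 1 row(s).
- 5 row(s) from s found no p partner → padded with NULL.
After projecting and ordering:
p.bucket | p.sku | s.bucket | s.sku
EZ | QE | EZ | QE
EZ | QE | EZ | QE
TH | QE | TH | QE
NULL | NULL | BQ | HP
NULL | NULL | BQ | NU
NULL | NULL | BQ | OC
NULL | NULL | EZ | HP
NULL | NULL | TH | KW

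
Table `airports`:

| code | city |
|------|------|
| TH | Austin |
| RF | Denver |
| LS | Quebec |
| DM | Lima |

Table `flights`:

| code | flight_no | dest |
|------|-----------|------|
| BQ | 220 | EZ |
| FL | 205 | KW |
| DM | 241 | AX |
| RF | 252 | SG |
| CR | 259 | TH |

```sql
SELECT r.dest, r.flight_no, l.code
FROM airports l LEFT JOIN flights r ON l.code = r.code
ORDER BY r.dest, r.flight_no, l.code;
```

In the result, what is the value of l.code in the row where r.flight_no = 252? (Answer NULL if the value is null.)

LEFT JOIN keeps every row from `airports`; unmatched rows get NULL for `flights`'s columns.
Matching on l.code = r.code.
- l[0] code=TH → no match; kept with NULLs on the r side.
- l[1] code=RF → 1 match(es) in r → 1 row(s).
- l[2] code=LS → no match; kept with NULLs on the r side.
- l[3] code=DM → 1 match(es) in r → 1 row(s).

RF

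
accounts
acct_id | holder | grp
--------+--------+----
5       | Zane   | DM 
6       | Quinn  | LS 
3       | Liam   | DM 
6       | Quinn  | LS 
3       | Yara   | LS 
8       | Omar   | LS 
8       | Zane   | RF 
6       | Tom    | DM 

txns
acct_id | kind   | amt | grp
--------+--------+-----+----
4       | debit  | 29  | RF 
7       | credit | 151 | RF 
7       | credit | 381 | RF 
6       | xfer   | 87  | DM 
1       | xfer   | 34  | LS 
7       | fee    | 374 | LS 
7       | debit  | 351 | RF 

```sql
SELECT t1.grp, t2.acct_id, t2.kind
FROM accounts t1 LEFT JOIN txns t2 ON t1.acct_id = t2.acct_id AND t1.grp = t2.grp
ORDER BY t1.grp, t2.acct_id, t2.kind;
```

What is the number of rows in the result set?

8

LEFT JOIN keeps every row from `accounts`; unmatched rows get NULL for `txns`'s columns.
Matching on t1.acct_id = t2.acct_id AND t1.grp = t2.grp.
- acct_id=5, grp=DM: no t2 row matches, row kept with t2 columns NULL.
- acct_id=6, grp=LS: no t2 row matches, row kept with t2 columns NULL.
- acct_id=3, grp=DM: no t2 row matches, row kept with t2 columns NULL.
- acct_id=6, grp=LS: no t2 row matches, row kept with t2 columns NULL.
- acct_id=3, grp=LS: no t2 row matches, row kept with t2 columns NULL.
- acct_id=8, grp=LS: no t2 row matches, row kept with t2 columns NULL.
- acct_id=8, grp=RF: no t2 row matches, row kept with t2 columns NULL.
- acct_id=6, grp=DM: 1 matching t2 row(s), so 1 row(s) emitted.
Total: 1 matched + 7 padded = 8 rows.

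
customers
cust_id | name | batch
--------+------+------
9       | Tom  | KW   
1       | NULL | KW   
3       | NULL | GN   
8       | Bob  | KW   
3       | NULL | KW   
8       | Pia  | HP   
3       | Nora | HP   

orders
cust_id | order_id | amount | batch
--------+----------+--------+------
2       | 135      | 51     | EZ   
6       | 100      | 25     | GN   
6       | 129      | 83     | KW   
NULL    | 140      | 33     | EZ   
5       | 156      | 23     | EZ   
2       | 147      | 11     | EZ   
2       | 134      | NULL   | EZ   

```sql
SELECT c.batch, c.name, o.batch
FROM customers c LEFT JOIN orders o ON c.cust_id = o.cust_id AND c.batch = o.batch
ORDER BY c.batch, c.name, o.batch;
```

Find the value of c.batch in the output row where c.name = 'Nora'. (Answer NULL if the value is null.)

HP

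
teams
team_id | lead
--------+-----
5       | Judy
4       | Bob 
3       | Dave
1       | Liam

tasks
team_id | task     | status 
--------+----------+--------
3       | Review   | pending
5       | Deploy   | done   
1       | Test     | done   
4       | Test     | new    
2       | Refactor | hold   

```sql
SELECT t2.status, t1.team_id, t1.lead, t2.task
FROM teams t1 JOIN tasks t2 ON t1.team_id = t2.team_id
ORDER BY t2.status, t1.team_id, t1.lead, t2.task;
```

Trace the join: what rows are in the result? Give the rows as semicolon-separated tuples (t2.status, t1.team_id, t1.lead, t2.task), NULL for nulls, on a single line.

INNER JOIN keeps only pairs where the ON condition holds.
Matching on t1.team_id = t2.team_id.
- t1 row (team_id=5): matches 1 t2 row(s) → 1 output row(s).
- t1 row (team_id=4): matches 1 t2 row(s) → 1 output row(s).
- t1 row (team_id=3): matches 1 t2 row(s) → 1 output row(s).
- t1 row (team_id=1): matches 1 t2 row(s) → 1 output row(s).
After projecting and ordering:
t2.status | t1.team_id | t1.lead | t2.task
done | 1 | Liam | Test
done | 5 | Judy | Deploy
new | 4 | Bob | Test
pending | 3 | Dave | Review

(done, 1, Liam, Test); (done, 5, Judy, Deploy); (new, 4, Bob, Test); (pending, 3, Dave, Review)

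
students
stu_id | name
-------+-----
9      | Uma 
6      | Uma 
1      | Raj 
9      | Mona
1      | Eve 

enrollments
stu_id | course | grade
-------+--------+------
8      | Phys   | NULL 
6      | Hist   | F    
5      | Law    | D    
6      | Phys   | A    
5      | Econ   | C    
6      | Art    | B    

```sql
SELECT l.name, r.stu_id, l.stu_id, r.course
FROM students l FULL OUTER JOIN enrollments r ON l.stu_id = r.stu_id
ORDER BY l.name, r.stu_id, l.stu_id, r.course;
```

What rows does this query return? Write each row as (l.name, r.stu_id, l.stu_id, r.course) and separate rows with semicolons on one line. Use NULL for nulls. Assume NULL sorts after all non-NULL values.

FULL OUTER JOIN keeps every row from both sides; unmatched rows get NULL for the other side's columns.
Matching on l.stu_id = r.stu_id.
Matched pairs: 3; unmatched l rows kept: 4; unmatched r rows kept: 3.

(Eve, NULL, 1, NULL); (Mona, NULL, 9, NULL); (Raj, NULL, 1, NULL); (Uma, 6, 6, Art); (Uma, 6, 6, Hist); (Uma, 6, 6, Phys); (Uma, NULL, 9, NULL); (NULL, 5, NULL, Econ); (NULL, 5, NULL, Law); (NULL, 8, NULL, Phys)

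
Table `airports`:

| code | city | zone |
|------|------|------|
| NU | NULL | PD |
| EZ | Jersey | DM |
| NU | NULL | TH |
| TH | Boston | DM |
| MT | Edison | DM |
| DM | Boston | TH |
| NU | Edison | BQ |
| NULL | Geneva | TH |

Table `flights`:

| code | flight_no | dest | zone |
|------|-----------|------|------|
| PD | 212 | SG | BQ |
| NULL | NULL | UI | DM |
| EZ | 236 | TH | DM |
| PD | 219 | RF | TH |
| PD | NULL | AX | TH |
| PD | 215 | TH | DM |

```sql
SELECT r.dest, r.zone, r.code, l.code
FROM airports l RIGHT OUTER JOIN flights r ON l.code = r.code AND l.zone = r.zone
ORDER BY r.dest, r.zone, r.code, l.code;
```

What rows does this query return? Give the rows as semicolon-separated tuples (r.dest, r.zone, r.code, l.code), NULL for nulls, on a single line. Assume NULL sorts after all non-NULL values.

(AX, TH, PD, NULL); (RF, TH, PD, NULL); (SG, BQ, PD, NULL); (TH, DM, EZ, EZ); (TH, DM, PD, NULL); (UI, DM, NULL, NULL)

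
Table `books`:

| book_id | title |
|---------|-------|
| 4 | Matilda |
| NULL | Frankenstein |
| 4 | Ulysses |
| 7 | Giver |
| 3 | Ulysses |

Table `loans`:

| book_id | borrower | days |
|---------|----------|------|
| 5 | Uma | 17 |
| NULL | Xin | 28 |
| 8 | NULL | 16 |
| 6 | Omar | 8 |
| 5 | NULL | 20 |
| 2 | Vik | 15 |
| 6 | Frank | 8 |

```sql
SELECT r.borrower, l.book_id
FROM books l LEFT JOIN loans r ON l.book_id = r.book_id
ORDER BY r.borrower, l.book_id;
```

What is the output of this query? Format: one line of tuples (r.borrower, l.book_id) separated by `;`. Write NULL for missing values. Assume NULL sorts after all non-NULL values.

LEFT JOIN keeps every row from `books`; unmatched rows get NULL for `loans`'s columns.
Matching on l.book_id = r.book_id. A NULL in a compared column never satisfies the condition.
- l[0] book_id=4 → no match; kept with NULLs on the r side.
- l[1] book_id=NULL → no match; kept with NULLs on the r side.
- l[2] book_id=4 → no match; kept with NULLs on the r side.
- l[3] book_id=7 → no match; kept with NULLs on the r side.
- l[4] book_id=3 → no match; kept with NULLs on the r side.
After projecting and ordering:
r.borrower | l.book_id
NULL | 3
NULL | 4
NULL | 4
NULL | 7
NULL | NULL

(NULL, 3); (NULL, 4); (NULL, 4); (NULL, 7); (NULL, NULL)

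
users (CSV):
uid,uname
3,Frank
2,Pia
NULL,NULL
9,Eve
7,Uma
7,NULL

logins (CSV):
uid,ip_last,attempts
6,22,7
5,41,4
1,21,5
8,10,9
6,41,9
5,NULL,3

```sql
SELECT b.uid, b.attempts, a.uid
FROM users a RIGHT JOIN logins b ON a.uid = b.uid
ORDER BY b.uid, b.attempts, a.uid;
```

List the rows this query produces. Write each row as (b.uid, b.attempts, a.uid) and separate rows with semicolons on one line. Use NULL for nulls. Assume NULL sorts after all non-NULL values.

RIGHT JOIN keeps every row from `logins`; unmatched rows get NULL for `users`'s columns.
Matching on a.uid = b.uid. A NULL in a compared column never satisfies the condition.
- a[0] uid=3 → no match.
- a[1] uid=2 → no match.
- a[2] uid=NULL → no match.
- a[3] uid=9 → no match.
- a[4] uid=7 → no match.
- a[5] uid=7 → no match.
- 6 b row(s) had no a match → kept, a columns NULL.
After projecting and ordering:
b.uid | b.attempts | a.uid
1 | 5 | NULL
5 | 3 | NULL
5 | 4 | NULL
6 | 7 | NULL
6 | 9 | NULL
8 | 9 | NULL

(1, 5, NULL); (5, 3, NULL); (5, 4, NULL); (6, 7, NULL); (6, 9, NULL); (8, 9, NULL)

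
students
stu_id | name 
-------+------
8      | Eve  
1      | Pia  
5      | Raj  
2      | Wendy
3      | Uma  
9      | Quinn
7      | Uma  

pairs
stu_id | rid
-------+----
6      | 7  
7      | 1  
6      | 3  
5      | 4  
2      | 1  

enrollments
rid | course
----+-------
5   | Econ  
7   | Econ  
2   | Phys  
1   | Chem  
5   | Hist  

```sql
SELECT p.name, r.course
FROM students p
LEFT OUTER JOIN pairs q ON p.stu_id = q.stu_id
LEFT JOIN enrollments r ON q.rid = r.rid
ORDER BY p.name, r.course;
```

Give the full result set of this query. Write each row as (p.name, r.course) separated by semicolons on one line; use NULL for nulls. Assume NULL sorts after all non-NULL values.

(Eve, NULL); (Pia, NULL); (Quinn, NULL); (Raj, NULL); (Uma, Chem); (Uma, NULL); (Wendy, Chem)

Evaluate left to right. First `students p LEFT JOIN pairs q` on stu_id: 7 row(s).
Then LEFT JOIN `enrollments r` on rid: each of those 7 rows is kept; rows whose q.rid has no match in r get NULL for r's columns.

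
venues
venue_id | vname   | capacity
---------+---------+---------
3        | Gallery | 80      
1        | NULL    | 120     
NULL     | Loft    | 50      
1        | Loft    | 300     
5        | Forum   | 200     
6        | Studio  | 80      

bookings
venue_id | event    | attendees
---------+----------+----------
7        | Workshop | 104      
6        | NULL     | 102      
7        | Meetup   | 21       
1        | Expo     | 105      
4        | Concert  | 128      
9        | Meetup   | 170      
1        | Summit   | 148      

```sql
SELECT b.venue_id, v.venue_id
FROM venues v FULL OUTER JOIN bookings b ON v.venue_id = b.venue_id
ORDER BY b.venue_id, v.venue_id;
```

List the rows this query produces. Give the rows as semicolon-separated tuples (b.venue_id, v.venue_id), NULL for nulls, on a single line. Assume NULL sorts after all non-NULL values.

(1, 1); (1, 1); (1, 1); (1, 1); (4, NULL); (6, 6); (7, NULL); (7, NULL); (9, NULL); (NULL, 3); (NULL, 5); (NULL, NULL)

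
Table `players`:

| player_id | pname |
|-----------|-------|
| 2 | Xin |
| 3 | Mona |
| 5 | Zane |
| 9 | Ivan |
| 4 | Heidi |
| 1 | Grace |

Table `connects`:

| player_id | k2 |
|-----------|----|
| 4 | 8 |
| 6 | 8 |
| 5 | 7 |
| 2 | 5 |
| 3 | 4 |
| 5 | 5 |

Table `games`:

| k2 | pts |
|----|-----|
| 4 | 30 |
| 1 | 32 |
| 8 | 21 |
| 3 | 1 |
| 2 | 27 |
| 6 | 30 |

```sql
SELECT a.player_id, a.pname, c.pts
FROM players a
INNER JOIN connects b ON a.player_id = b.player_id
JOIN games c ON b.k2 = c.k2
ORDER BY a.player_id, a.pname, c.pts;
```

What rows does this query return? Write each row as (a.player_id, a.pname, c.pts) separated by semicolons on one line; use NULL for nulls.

Evaluate left to right. First `players a INNER JOIN connects b` on player_id: 5 row(s).
Then INNER JOIN `games c` on k2: keep only rows whose b.k2 appears in c.

(3, Mona, 30); (4, Heidi, 21)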